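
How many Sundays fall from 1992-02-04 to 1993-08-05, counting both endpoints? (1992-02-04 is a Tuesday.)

78

1992-02-04 is a Tuesday; the first Sunday on or after it is 1992-02-09 (5 days later).
From 1992-02-09 to 1993-08-05: 326 + 217 = 543 days (rest of 1992, to 1993-08-05 in 1993).
543 ÷ 7 = 77 full weeks with remainder 4, so 77 more Sundays after the first → 78.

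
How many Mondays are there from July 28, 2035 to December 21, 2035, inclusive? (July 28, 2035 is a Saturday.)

21

July 28, 2035 is a Saturday; the first Monday on or after it is July 30, 2035 (2 days later).
From July 30, 2035 to December 21, 2035: 1 + 31 + 30 + 31 + 30 + 21 = 144 days (rest of July, August, September, October, November, December).
144 ÷ 7 = 20 full weeks with remainder 4, so 20 more Mondays after the first → 21.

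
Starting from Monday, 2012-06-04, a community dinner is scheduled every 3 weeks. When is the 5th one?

The 5th occurrence is 4 intervals after the first: 4 × 21 = 84 days after 2012-06-04.
June has 30 days — 26 days to the end of June leaves 58.
July has 31 days (27 left).
27 days into August → 2012-08-27.

2012-08-27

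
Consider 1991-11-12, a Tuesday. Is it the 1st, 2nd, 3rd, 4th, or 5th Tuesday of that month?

2nd

Day 12 falls in week ⌈12/7⌉ of the month.
Days 1–7 hold the 1st Tuesday, 8–14 the 2nd, 15–21 the 3rd, 22–28 the 4th, 29–31 the 5th.
12 is in the range for the 2nd.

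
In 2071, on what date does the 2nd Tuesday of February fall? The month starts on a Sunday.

2071-02-10

February 2071 begins on a Sunday, so the first Tuesday is February 3 (2 days later).
The 2nd Tuesday is 1 weeks later: 3 + 7 = 10.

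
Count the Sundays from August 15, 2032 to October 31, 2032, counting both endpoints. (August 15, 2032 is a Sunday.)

August 15, 2032 is a Sunday; the first Sunday on or after it is August 15, 2032.
From August 15, 2032 to October 31, 2032: 16 + 30 + 31 = 77 days (rest of August, September, October).
77 ÷ 7 = 11 full weeks with remainder 0, so 11 more Sundays after the first → 12.

12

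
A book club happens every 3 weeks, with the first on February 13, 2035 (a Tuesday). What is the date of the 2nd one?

March 6, 2035

The 2nd occurrence is 1 interval after the first: 1 × 21 = 21 days after February 13, 2035.
February has 28 days — 15 days to the end of February leaves 6.
6 days into March → March 6, 2035.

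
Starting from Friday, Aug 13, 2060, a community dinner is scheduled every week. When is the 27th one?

The 27th occurrence is 26 intervals after the first: 26 × 7 = 182 days after Aug 13, 2060.
Aug has 31 days — 18 days to the end of Aug leaves 164.
Sep has 30 days (134 left).
Oct has 31 days (103 left).
Nov has 30 days (73 left).
Dec has 31 days (42 left).
Jan has 31 days (11 left).
11 days into Feb → Feb 11, 2061.

Feb 11, 2061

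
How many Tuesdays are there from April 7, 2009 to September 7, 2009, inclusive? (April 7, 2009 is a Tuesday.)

April 7, 2009 is a Tuesday; the first Tuesday on or after it is April 7, 2009.
From April 7, 2009 to September 7, 2009: 23 + 31 + 30 + 31 + 31 + 7 = 153 days (rest of April, May, June, July, August, September).
153 ÷ 7 = 21 full weeks with remainder 6, so 21 more Tuesdays after the first → 22.

22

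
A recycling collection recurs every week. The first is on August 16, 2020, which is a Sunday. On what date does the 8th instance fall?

The 8th occurrence is 7 intervals after the first: 7 × 7 = 49 days after August 16, 2020.
August has 31 days — 15 days to the end of August leaves 34.
September has 30 days (4 left).
4 days into October → October 4, 2020.

October 4, 2020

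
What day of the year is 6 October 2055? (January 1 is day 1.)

Days in months before October: 31 + 28 + 31 + 30 + 31 + 30 + 31 + 31 + 30 = 273.
Plus 6 days into October → day 279.

279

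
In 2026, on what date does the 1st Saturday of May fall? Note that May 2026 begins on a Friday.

May 2, 2026

May 2026 begins on a Friday, so the first Saturday is May 2 (1 day later).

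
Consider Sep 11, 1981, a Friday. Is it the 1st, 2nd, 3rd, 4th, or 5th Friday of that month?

2nd

Day 11 falls in week ⌈11/7⌉ of the month.
Days 1–7 hold the 1st Friday, 8–14 the 2nd, 15–21 the 3rd, 22–28 the 4th, 29–31 the 5th.
11 is in the range for the 2nd.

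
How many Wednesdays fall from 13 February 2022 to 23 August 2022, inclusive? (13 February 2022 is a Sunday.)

27

13 February 2022 is a Sunday; the first Wednesday on or after it is 16 February 2022 (3 days later).
From 16 February 2022 to 23 August 2022: 12 + 31 + 30 + 31 + 30 + 31 + 23 = 188 days (rest of February, March, April, May, June, July, August).
188 ÷ 7 = 26 full weeks with remainder 6, so 26 more Wednesdays after the first → 27.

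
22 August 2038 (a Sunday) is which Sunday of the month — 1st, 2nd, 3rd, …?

Day 22 falls in week ⌈22/7⌉ of the month.
Days 1–7 hold the 1st Sunday, 8–14 the 2nd, 15–21 the 3rd, 22–28 the 4th, 29–31 the 5th.
22 is in the range for the 4th.

4th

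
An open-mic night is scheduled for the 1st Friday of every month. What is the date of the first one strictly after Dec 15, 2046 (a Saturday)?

Dec 2046 starts on a Saturday, so its 1st Friday is Dec 7, 2046 (6 days in).
That is not after Dec 15, 2046, so look at Jan 2047.
Jan 2047 starts on a Tuesday, so its 1st Friday is Jan 4, 2047 (3 days in).

Jan 4, 2047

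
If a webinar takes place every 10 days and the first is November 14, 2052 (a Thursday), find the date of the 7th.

January 13, 2053

The 7th occurrence is 6 intervals after the first: 6 × 10 = 60 days after November 14, 2052.
November has 30 days — 16 days to the end of November leaves 44.
December has 31 days (13 left).
13 days into January → January 13, 2053.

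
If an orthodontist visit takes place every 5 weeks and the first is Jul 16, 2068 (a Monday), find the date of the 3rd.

Sep 24, 2068

The 3rd occurrence is 2 intervals after the first: 2 × 35 = 70 days after Jul 16, 2068.
Jul has 31 days — 15 days to the end of Jul leaves 55.
Aug has 31 days (24 left).
24 days into Sep → Sep 24, 2068.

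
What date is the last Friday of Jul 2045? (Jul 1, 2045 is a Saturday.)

Jul 2045 begins on a Saturday, so the first Friday is Jul 7 (6 days later).
Jul 2045 has 31 days. Adding weeks: 7, 14, 21, 28 — the last one ≤ 31 is the 28th.

Jul 28, 2045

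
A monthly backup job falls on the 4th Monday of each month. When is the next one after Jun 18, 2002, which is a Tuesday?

Jun 24, 2002

Jun 2002 starts on a Saturday; its first Monday is the 3rd, so the 4th Monday is the 24th — Jun 24, 2002.
Jun 24, 2002 is after Jun 18, 2002, so that is the next one.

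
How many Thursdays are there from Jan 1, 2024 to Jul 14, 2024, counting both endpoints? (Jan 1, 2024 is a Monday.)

Jan 1, 2024 is a Monday; the first Thursday on or after it is Jan 4, 2024 (3 days later).
From Jan 4, 2024 to Jul 14, 2024: 27 + 29 + 31 + 30 + 31 + 30 + 14 = 192 days (rest of Jan, Feb, Mar, Apr, May, Jun, Jul).
192 ÷ 7 = 27 full weeks with remainder 3, so 27 more Thursdays after the first → 28.

28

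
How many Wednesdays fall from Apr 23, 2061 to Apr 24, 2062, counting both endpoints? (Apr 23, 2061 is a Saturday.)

Apr 23, 2061 is a Saturday; the first Wednesday on or after it is Apr 27, 2061 (4 days later).
From Apr 27, 2061 to Apr 24, 2062: 248 + 114 = 362 days (rest of 2061, to Apr 24, 2062 in 2062).
362 ÷ 7 = 51 full weeks with remainder 5, so 51 more Wednesdays after the first → 52.

52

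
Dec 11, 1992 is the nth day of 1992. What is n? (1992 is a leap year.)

Days in months before Dec: 31 + 29 + 31 + 30 + 31 + 30 + 31 + 31 + 30 + 31 + 30 = 335.
Plus 11 days into Dec → day 346.

346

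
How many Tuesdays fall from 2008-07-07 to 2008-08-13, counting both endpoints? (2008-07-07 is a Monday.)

6

2008-07-07 is a Monday; the first Tuesday on or after it is 2008-07-08 (1 day later).
From 2008-07-08 to 2008-08-13: 23 + 13 = 36 days (rest of July, August).
36 ÷ 7 = 5 full weeks with remainder 1, so 5 more Tuesdays after the first → 6.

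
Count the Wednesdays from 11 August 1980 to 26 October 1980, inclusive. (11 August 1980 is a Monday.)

11 August 1980 is a Monday; the first Wednesday on or after it is 13 August 1980 (2 days later).
From 13 August 1980 to 26 October 1980: 18 + 30 + 26 = 74 days (rest of August, September, October).
74 ÷ 7 = 10 full weeks with remainder 4, so 10 more Wednesdays after the first → 11.

11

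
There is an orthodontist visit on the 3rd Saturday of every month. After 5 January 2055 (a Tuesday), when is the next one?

January 2055 starts on a Friday; its first Saturday is the 2nd, so the 3rd Saturday is the 16th — 16 January 2055.
16 January 2055 is after 5 January 2055, so that is the next one.

16 January 2055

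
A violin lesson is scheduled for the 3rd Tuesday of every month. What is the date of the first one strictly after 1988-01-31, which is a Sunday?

1988-02-16

January 1988 starts on a Friday; its first Tuesday is the 5th, so the 3rd Tuesday is the 19th — 1988-01-19.
That is not after 1988-01-31, so look at February 1988.
February 1988 starts on a Monday; its first Tuesday is the 2nd, so the 3rd Tuesday is the 16th — 1988-02-16.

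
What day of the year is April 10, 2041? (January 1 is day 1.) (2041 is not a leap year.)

Days in months before April: 31 + 28 + 31 = 90.
Plus 10 days into April → day 100.

100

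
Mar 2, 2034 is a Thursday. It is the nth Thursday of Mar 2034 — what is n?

1st

Day 2 falls in week ⌈2/7⌉ of the month.
Days 1–7 hold the 1st Thursday, 8–14 the 2nd, 15–21 the 3rd, 22–28 the 4th, 29–31 the 5th.
2 is in the range for the 1st.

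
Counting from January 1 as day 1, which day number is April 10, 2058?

Days in months before April: 31 + 28 + 31 = 90.
Plus 10 days into April → day 100.

100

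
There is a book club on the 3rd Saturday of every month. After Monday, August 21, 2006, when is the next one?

August 2006 starts on a Tuesday; its first Saturday is the 5th, so the 3rd Saturday is the 19th — August 19, 2006.
That is not after August 21, 2006, so look at September 2006.
September 2006 starts on a Friday; its first Saturday is the 2nd, so the 3rd Saturday is the 16th — September 16, 2006.

September 16, 2006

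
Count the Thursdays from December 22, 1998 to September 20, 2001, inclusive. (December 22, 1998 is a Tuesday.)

December 22, 1998 is a Tuesday; the first Thursday on or after it is December 24, 1998 (2 days later).
From December 24, 1998 to September 20, 2001: 7 + 365 + 366 + 263 = 1001 days (rest of 1998, 1999, 2000, to September 20, 2001 in 2001).
1001 ÷ 7 = 143 full weeks with remainder 0, so 143 more Thursdays after the first → 144.

144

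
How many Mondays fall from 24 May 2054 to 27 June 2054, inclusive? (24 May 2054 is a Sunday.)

5

24 May 2054 is a Sunday; the first Monday on or after it is 25 May 2054 (1 day later).
From 25 May 2054 to 27 June 2054: 6 + 27 = 33 days (rest of May, June).
33 ÷ 7 = 4 full weeks with remainder 5, so 4 more Mondays after the first → 5.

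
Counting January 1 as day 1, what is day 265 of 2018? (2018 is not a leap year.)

2018-09-22

January has 31 days (265 − 31 = 234 remain).
February has 28 days (234 − 28 = 206 remain).
March has 31 days (206 − 31 = 175 remain).
April has 30 days (175 − 30 = 145 remain).
May has 31 days (145 − 31 = 114 remain).
June has 30 days (114 − 30 = 84 remain).
July has 31 days (84 − 31 = 53 remain).
August has 31 days (53 − 31 = 22 remain).
22 into September → September 22.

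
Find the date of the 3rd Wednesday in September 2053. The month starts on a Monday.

September 2053 begins on a Monday, so the first Wednesday is September 3 (2 days later).
The 3rd Wednesday is 2 weeks later: 3 + 14 = 17.

17 September 2053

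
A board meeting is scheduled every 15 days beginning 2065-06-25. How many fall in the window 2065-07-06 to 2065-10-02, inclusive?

6

Occurrences land 15·i days after 2065-06-25 for i = 0, 1, 2, …
2065-07-06 is 11 days after the start; 11 ÷ 15 = 0 remainder 11; since the remainder is 11, round up to i = 1. First occurrence in the window: #2 on 2065-07-10 (1×15 = 15 days in).
2065-10-02 is 99 days after the start; 99 ÷ 15 = 6 remainder 9. Last occurrence in the window: #7 on 2065-09-23.
Occurrences #2 through #7: 6 in total.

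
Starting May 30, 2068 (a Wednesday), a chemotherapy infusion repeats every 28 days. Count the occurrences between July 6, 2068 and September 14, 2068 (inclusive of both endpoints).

Occurrences land 28·i days after May 30, 2068 for i = 0, 1, 2, …
July 6, 2068 is 37 days after the start; 37 ÷ 28 = 1 remainder 9; since the remainder is 9, round up to i = 2. First occurrence in the window: #3 on July 25, 2068 (2×28 = 56 days in).
September 14, 2068 is 107 days after the start; 107 ÷ 28 = 3 remainder 23. Last occurrence in the window: #4 on August 22, 2068.
Occurrences #3 through #4: 2 in total.

2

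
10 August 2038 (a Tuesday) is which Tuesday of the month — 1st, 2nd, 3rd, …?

2nd

Day 10 falls in week ⌈10/7⌉ of the month.
Days 1–7 hold the 1st Tuesday, 8–14 the 2nd, 15–21 the 3rd, 22–28 the 4th, 29–31 the 5th.
10 is in the range for the 2nd.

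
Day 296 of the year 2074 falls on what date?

Jan has 31 days (296 − 31 = 265 remain).
Feb has 28 days (265 − 28 = 237 remain).
Mar has 31 days (237 − 31 = 206 remain).
Apr has 30 days (206 − 30 = 176 remain).
May has 31 days (176 − 31 = 145 remain).
Jun has 30 days (145 − 30 = 115 remain).
Jul has 31 days (115 − 31 = 84 remain).
Aug has 31 days (84 − 31 = 53 remain).
Sep has 30 days (53 − 30 = 23 remain).
23 into Oct → Oct 23.

Oct 23, 2074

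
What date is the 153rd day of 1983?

June 2, 1983

January has 31 days (153 − 31 = 122 remain).
February has 28 days (122 − 28 = 94 remain).
March has 31 days (94 − 31 = 63 remain).
April has 30 days (63 − 30 = 33 remain).
May has 31 days (33 − 31 = 2 remain).
2 into June → June 2.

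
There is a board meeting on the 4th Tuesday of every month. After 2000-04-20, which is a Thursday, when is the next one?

April 2000 starts on a Saturday; its first Tuesday is the 4th, so the 4th Tuesday is the 25th — 2000-04-25.
2000-04-25 is after 2000-04-20, so that is the next one.

2000-04-25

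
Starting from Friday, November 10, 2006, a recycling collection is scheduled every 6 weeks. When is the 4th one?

The 4th occurrence is 3 intervals after the first: 3 × 42 = 126 days after November 10, 2006.
November has 30 days — 20 days to the end of November leaves 106.
December has 31 days (75 left).
January has 31 days (44 left).
February has 28 days (16 left).
16 days into March → March 16, 2007.

March 16, 2007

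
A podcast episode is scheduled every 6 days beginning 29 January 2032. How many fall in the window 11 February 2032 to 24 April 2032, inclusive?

12

Occurrences land 6·i days after 29 January 2032 for i = 0, 1, 2, …
11 February 2032 is 13 days after the start; 13 ÷ 6 = 2 remainder 1; since the remainder is 1, round up to i = 3. First occurrence in the window: #4 on 16 February 2032 (3×6 = 18 days in).
24 April 2032 is 86 days after the start; 86 ÷ 6 = 14 remainder 2. Last occurrence in the window: #15 on 22 April 2032.
Occurrences #4 through #15: 12 in total.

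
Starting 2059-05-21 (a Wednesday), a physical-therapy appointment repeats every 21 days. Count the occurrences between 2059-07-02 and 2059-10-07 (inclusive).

5

Occurrences land 21·i days after 2059-05-21 for i = 0, 1, 2, …
2059-07-02 is 42 days after the start; 42 ÷ 21 = 2 remainder 0. First occurrence in the window: #3 on 2059-07-02 (2×21 = 42 days in).
2059-10-07 is 139 days after the start; 139 ÷ 21 = 6 remainder 13. Last occurrence in the window: #7 on 2059-09-24.
Occurrences #3 through #7: 5 in total.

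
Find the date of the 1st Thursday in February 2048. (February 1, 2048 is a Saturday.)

February 6, 2048

February 2048 begins on a Saturday, so the first Thursday is February 6 (5 days later).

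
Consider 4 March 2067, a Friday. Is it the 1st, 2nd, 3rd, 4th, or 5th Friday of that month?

1st

Day 4 falls in week ⌈4/7⌉ of the month.
Days 1–7 hold the 1st Friday, 8–14 the 2nd, 15–21 the 3rd, 22–28 the 4th, 29–31 the 5th.
4 is in the range for the 1st.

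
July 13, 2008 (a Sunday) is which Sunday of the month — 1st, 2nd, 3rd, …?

Day 13 falls in week ⌈13/7⌉ of the month.
Days 1–7 hold the 1st Sunday, 8–14 the 2nd, 15–21 the 3rd, 22–28 the 4th, 29–31 the 5th.
13 is in the range for the 2nd.

2nd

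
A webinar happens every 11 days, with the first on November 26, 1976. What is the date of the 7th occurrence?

The 7th occurrence is 6 intervals after the first: 6 × 11 = 66 days after November 26, 1976.
November has 30 days — 4 days to the end of November leaves 62.
December has 31 days (31 left).
31 days into January → January 31, 1977.

January 31, 1977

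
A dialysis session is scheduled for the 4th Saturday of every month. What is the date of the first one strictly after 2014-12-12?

December 2014 starts on a Monday; its first Saturday is the 6th, so the 4th Saturday is the 27th — 2014-12-27.
2014-12-27 is after 2014-12-12, so that is the next one.

2014-12-27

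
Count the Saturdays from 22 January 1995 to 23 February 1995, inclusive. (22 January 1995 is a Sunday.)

4

22 January 1995 is a Sunday; the first Saturday on or after it is 28 January 1995 (6 days later).
From 28 January 1995 to 23 February 1995: 3 + 23 = 26 days (rest of January, February).
26 ÷ 7 = 3 full weeks with remainder 5, so 3 more Saturdays after the first → 4.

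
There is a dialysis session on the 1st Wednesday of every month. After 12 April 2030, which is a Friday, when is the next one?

1 May 2030

April 2030 starts on a Monday, so its 1st Wednesday is 3 April 2030 (2 days in).
That is not after 12 April 2030, so look at May 2030.
May 2030 starts on a Wednesday, so its 1st Wednesday is 1 May 2030.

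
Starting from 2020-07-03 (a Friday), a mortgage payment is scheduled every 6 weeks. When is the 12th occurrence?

2021-10-08

The 12th occurrence is 11 intervals after the first: 11 × 42 = 462 days after 2020-07-03.
July has 31 days — 28 days to the end of July leaves 434.
From end of July to end of 2020 is 153 days (281 left).
January has 31 days (250 left).
February has 28 days (222 left).
March has 31 days (191 left).
April has 30 days (161 left).
May has 31 days (130 left).
June has 30 days (100 left).
July has 31 days (69 left).
August has 31 days (38 left).
September has 30 days (8 left).
8 days into October → 2021-10-08.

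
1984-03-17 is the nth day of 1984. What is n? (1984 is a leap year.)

77

Days in months before March: 31 + 29 = 60.
Plus 17 days into March → day 77.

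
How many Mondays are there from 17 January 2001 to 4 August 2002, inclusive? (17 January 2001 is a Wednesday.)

17 January 2001 is a Wednesday; the first Monday on or after it is 22 January 2001 (5 days later).
From 22 January 2001 to 4 August 2002: 343 + 216 = 559 days (rest of 2001, to 4 August 2002 in 2002).
559 ÷ 7 = 79 full weeks with remainder 6, so 79 more Mondays after the first → 80.

80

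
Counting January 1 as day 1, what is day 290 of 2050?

2050-10-17

January has 31 days (290 − 31 = 259 remain).
February has 28 days (259 − 28 = 231 remain).
March has 31 days (231 − 31 = 200 remain).
April has 30 days (200 − 30 = 170 remain).
May has 31 days (170 − 31 = 139 remain).
June has 30 days (139 − 30 = 109 remain).
July has 31 days (109 − 31 = 78 remain).
August has 31 days (78 − 31 = 47 remain).
September has 30 days (47 − 30 = 17 remain).
17 into October → October 17.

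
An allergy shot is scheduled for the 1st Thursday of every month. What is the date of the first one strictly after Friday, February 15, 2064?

March 6, 2064

February 2064 starts on a Friday, so its 1st Thursday is February 7, 2064 (6 days in).
That is not after February 15, 2064, so look at March 2064.
March 2064 starts on a Saturday, so its 1st Thursday is March 6, 2064 (5 days in).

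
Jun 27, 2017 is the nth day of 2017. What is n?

178

Days in months before Jun: 31 + 28 + 31 + 30 + 31 = 151.
Plus 27 days into Jun → day 178.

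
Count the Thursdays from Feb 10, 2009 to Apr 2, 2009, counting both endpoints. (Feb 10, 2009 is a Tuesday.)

Feb 10, 2009 is a Tuesday; the first Thursday on or after it is Feb 12, 2009 (2 days later).
From Feb 12, 2009 to Apr 2, 2009: 16 + 31 + 2 = 49 days (rest of Feb, Mar, Apr).
49 ÷ 7 = 7 full weeks with remainder 0, so 7 more Thursdays after the first → 8.

8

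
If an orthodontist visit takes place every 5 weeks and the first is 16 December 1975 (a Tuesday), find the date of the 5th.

The 5th occurrence is 4 intervals after the first: 4 × 35 = 140 days after 16 December 1975.
December has 31 days — 15 days to the end of December leaves 125.
January has 31 days (94 left).
February has 29 days (65 left).
March has 31 days (34 left).
April has 30 days (4 left).
4 days into May → 4 May 1976.

4 May 1976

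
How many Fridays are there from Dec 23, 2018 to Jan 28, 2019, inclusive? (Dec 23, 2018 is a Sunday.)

5

Dec 23, 2018 is a Sunday; the first Friday on or after it is Dec 28, 2018 (5 days later).
From Dec 28, 2018 to Jan 28, 2019: 3 + 28 = 31 days (rest of Dec, Jan).
31 ÷ 7 = 4 full weeks with remainder 3, so 4 more Fridays after the first → 5.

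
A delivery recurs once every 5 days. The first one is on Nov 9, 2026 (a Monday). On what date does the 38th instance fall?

The 38th occurrence is 37 intervals after the first: 37 × 5 = 185 days after Nov 9, 2026.
Nov has 30 days — 21 days to the end of Nov leaves 164.
Dec has 31 days (133 left).
Jan has 31 days (102 left).
Feb has 28 days (74 left).
Mar has 31 days (43 left).
Apr has 30 days (13 left).
13 days into May → May 13, 2027.

May 13, 2027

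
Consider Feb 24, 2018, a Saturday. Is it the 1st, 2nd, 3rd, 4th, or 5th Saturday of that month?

4th

Day 24 falls in week ⌈24/7⌉ of the month.
Days 1–7 hold the 1st Saturday, 8–14 the 2nd, 15–21 the 3rd, 22–28 the 4th, 29–31 the 5th.
24 is in the range for the 4th.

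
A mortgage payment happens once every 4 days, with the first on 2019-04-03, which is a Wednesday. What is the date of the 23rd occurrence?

2019-06-30

The 23rd occurrence is 22 intervals after the first: 22 × 4 = 88 days after 2019-04-03.
April has 30 days — 27 days to the end of April leaves 61.
May has 31 days (30 left).
30 days into June → 2019-06-30.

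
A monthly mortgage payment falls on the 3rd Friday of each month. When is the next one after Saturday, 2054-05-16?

May 2054 starts on a Friday; its first Friday is the 1st, so the 3rd Friday is the 15th — 2054-05-15.
That is not after 2054-05-16, so look at June 2054.
June 2054 starts on a Monday; its first Friday is the 5th, so the 3rd Friday is the 19th — 2054-06-19.

2054-06-19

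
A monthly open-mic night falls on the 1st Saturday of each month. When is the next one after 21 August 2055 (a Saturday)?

4 September 2055

August 2055 starts on a Sunday, so its 1st Saturday is 7 August 2055 (6 days in).
That is not after 21 August 2055, so look at September 2055.
September 2055 starts on a Wednesday, so its 1st Saturday is 4 September 2055 (3 days in).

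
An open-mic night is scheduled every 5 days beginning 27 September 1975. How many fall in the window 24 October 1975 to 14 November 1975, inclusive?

4

Occurrences land 5·i days after 27 September 1975 for i = 0, 1, 2, …
24 October 1975 is 27 days after the start; 27 ÷ 5 = 5 remainder 2; since the remainder is 2, round up to i = 6. First occurrence in the window: #7 on 27 October 1975 (6×5 = 30 days in).
14 November 1975 is 48 days after the start; 48 ÷ 5 = 9 remainder 3. Last occurrence in the window: #10 on 11 November 1975.
Occurrences #7 through #10: 4 in total.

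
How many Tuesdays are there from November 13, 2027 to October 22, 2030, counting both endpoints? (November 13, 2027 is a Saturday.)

November 13, 2027 is a Saturday; the first Tuesday on or after it is November 16, 2027 (3 days later).
From November 16, 2027 to October 22, 2030: 45 + 366 + 365 + 295 = 1071 days (rest of 2027, 2028, 2029, to October 22, 2030 in 2030).
1071 ÷ 7 = 153 full weeks with remainder 0, so 153 more Tuesdays after the first → 154.

154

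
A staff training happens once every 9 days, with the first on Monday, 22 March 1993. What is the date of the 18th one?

The 18th occurrence is 17 intervals after the first: 17 × 9 = 153 days after 22 March 1993.
March has 31 days — 9 days to the end of March leaves 144.
April has 30 days (114 left).
May has 31 days (83 left).
June has 30 days (53 left).
July has 31 days (22 left).
22 days into August → 22 August 1993.

22 August 1993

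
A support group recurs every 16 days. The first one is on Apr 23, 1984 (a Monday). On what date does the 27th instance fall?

Jun 13, 1985

The 27th occurrence is 26 intervals after the first: 26 × 16 = 416 days after Apr 23, 1984.
Apr has 30 days — 7 days to the end of Apr leaves 409.
From end of Apr to end of 1984 is 245 days (164 left).
Jan has 31 days (133 left).
Feb has 28 days (105 left).
Mar has 31 days (74 left).
Apr has 30 days (44 left).
May has 31 days (13 left).
13 days into Jun → Jun 13, 1985.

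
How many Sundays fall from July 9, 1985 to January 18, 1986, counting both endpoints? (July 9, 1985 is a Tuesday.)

27

July 9, 1985 is a Tuesday; the first Sunday on or after it is July 14, 1985 (5 days later).
From July 14, 1985 to January 18, 1986: 17 + 31 + 30 + 31 + 30 + 31 + 18 = 188 days (rest of July, August, September, October, November, December, January).
188 ÷ 7 = 26 full weeks with remainder 6, so 26 more Sundays after the first → 27.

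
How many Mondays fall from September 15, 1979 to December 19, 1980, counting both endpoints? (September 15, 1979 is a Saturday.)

66

September 15, 1979 is a Saturday; the first Monday on or after it is September 17, 1979 (2 days later).
From September 17, 1979 to December 19, 1980: 105 + 354 = 459 days (rest of 1979, to December 19, 1980 in 1980).
459 ÷ 7 = 65 full weeks with remainder 4, so 65 more Mondays after the first → 66.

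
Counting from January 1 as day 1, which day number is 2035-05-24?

144

Days in months before May: 31 + 28 + 31 + 30 = 120.
Plus 24 days into May → day 144.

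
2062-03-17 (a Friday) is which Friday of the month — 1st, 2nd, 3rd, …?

3rd

Day 17 falls in week ⌈17/7⌉ of the month.
Days 1–7 hold the 1st Friday, 8–14 the 2nd, 15–21 the 3rd, 22–28 the 4th, 29–31 the 5th.
17 is in the range for the 3rd.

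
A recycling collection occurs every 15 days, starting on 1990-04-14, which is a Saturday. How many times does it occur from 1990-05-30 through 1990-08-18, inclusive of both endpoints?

Occurrences land 15·i days after 1990-04-14 for i = 0, 1, 2, …
1990-05-30 is 46 days after the start; 46 ÷ 15 = 3 remainder 1; since the remainder is 1, round up to i = 4. First occurrence in the window: #5 on 1990-06-13 (4×15 = 60 days in).
1990-08-18 is 126 days after the start; 126 ÷ 15 = 8 remainder 6. Last occurrence in the window: #9 on 1990-08-12.
Occurrences #5 through #9: 5 in total.

5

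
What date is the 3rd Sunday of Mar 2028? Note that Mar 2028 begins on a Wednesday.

Mar 19, 2028

Mar 2028 begins on a Wednesday, so the first Sunday is Mar 5 (4 days later).
The 3rd Sunday is 2 weeks later: 5 + 14 = 19.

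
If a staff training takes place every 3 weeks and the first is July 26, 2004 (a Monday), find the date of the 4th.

September 27, 2004

The 4th occurrence is 3 intervals after the first: 3 × 21 = 63 days after July 26, 2004.
July has 31 days — 5 days to the end of July leaves 58.
August has 31 days (27 left).
27 days into September → September 27, 2004.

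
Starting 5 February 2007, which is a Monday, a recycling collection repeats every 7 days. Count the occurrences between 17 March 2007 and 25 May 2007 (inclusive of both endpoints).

Occurrences land 7·i days after 5 February 2007 for i = 0, 1, 2, …
17 March 2007 is 40 days after the start; 40 ÷ 7 = 5 remainder 5; since the remainder is 5, round up to i = 6. First occurrence in the window: #7 on 19 March 2007 (6×7 = 42 days in).
25 May 2007 is 109 days after the start; 109 ÷ 7 = 15 remainder 4. Last occurrence in the window: #16 on 21 May 2007.
Occurrences #7 through #16: 10 in total.

10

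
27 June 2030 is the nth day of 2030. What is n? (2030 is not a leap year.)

Days in months before June: 31 + 28 + 31 + 30 + 31 = 151.
Plus 27 days into June → day 178.

178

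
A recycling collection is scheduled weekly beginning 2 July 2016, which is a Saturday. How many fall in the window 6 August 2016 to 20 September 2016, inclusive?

Occurrences land 7·i days after 2 July 2016 for i = 0, 1, 2, …
6 August 2016 is 35 days after the start; 35 ÷ 7 = 5 remainder 0. First occurrence in the window: #6 on 6 August 2016 (5×7 = 35 days in).
20 September 2016 is 80 days after the start; 80 ÷ 7 = 11 remainder 3. Last occurrence in the window: #12 on 17 September 2016.
Occurrences #6 through #12: 7 in total.

7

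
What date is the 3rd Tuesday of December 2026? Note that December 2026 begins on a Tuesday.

December 2026 begins on a Tuesday, so the first Tuesday is December 1.
The 3rd Tuesday is 2 weeks later: 1 + 14 = 15.

December 15, 2026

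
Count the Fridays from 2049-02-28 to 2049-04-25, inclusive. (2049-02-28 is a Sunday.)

2049-02-28 is a Sunday; the first Friday on or after it is 2049-03-05 (5 days later).
From 2049-03-05 to 2049-04-25: 26 + 25 = 51 days (rest of March, April).
51 ÷ 7 = 7 full weeks with remainder 2, so 7 more Fridays after the first → 8.

8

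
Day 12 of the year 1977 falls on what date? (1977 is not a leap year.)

January 12, 1977

12 into January → January 12.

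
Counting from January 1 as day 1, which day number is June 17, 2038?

Days in months before June: 31 + 28 + 31 + 30 + 31 = 151.
Plus 17 days into June → day 168.

168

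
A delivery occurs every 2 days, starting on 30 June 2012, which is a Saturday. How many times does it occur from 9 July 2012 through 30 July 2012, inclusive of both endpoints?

Occurrences land 2·i days after 30 June 2012 for i = 0, 1, 2, …
9 July 2012 is 9 days after the start; 9 ÷ 2 = 4 remainder 1; since the remainder is 1, round up to i = 5. First occurrence in the window: #6 on 10 July 2012 (5×2 = 10 days in).
30 July 2012 is 30 days after the start; 30 ÷ 2 = 15 remainder 0. Last occurrence in the window: #16 on 30 July 2012.
Occurrences #6 through #16: 11 in total.

11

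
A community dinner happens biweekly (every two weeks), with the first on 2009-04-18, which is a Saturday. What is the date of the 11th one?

2009-09-05

The 11th occurrence is 10 intervals after the first: 10 × 14 = 140 days after 2009-04-18.
April has 30 days — 12 days to the end of April leaves 128.
May has 31 days (97 left).
June has 30 days (67 left).
July has 31 days (36 left).
August has 31 days (5 left).
5 days into September → 2009-09-05.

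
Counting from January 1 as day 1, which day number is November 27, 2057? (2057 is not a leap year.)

Days in months before November: 31 + 28 + 31 + 30 + 31 + 30 + 31 + 31 + 30 + 31 = 304.
Plus 27 days into November → day 331.

331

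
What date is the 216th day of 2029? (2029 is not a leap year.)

4 August 2029

January has 31 days (216 − 31 = 185 remain).
February has 28 days (185 − 28 = 157 remain).
March has 31 days (157 − 31 = 126 remain).
April has 30 days (126 − 30 = 96 remain).
May has 31 days (96 − 31 = 65 remain).
June has 30 days (65 − 30 = 35 remain).
July has 31 days (35 − 31 = 4 remain).
4 into August → August 4.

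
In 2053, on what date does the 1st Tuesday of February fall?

February 4, 2053

The first Tuesday of February 2053 is February 4.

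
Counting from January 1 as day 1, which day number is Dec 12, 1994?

Days in months before Dec: 31 + 28 + 31 + 30 + 31 + 30 + 31 + 31 + 30 + 31 + 30 = 334.
Plus 12 days into Dec → day 346.

346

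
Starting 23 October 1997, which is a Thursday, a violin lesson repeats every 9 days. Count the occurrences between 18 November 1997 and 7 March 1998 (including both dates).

13

Occurrences land 9·i days after 23 October 1997 for i = 0, 1, 2, …
18 November 1997 is 26 days after the start; 26 ÷ 9 = 2 remainder 8; since the remainder is 8, round up to i = 3. First occurrence in the window: #4 on 19 November 1997 (3×9 = 27 days in).
7 March 1998 is 135 days after the start; 135 ÷ 9 = 15 remainder 0. Last occurrence in the window: #16 on 7 March 1998.
Occurrences #4 through #16: 13 in total.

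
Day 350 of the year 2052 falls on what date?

Dec 15, 2052

Jan has 31 days (350 − 31 = 319 remain).
Feb has 29 days (319 − 29 = 290 remain).
Mar has 31 days (290 − 31 = 259 remain).
Apr has 30 days (259 − 30 = 229 remain).
May has 31 days (229 − 31 = 198 remain).
Jun has 30 days (198 − 30 = 168 remain).
Jul has 31 days (168 − 31 = 137 remain).
Aug has 31 days (137 − 31 = 106 remain).
Sep has 30 days (106 − 30 = 76 remain).
Oct has 31 days (76 − 31 = 45 remain).
Nov has 30 days (45 − 30 = 15 remain).
15 into Dec → Dec 15.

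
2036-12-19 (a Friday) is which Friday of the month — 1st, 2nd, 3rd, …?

3rd

Day 19 falls in week ⌈19/7⌉ of the month.
Days 1–7 hold the 1st Friday, 8–14 the 2nd, 15–21 the 3rd, 22–28 the 4th, 29–31 the 5th.
19 is in the range for the 3rd.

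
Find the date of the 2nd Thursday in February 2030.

2030-02-14

The first Thursday of February 2030 is February 7.
The 2nd Thursday is 1 weeks later: 7 + 7 = 14.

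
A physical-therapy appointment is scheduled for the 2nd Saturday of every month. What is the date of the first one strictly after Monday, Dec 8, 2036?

Dec 2036 starts on a Monday; its first Saturday is the 6th, so the 2nd Saturday is the 13th — Dec 13, 2036.
Dec 13, 2036 is after Dec 8, 2036, so that is the next one.

Dec 13, 2036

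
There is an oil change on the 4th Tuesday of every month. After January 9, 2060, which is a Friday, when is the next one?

January 27, 2060

January 2060 starts on a Thursday; its first Tuesday is the 6th, so the 4th Tuesday is the 27th — January 27, 2060.
January 27, 2060 is after January 9, 2060, so that is the next one.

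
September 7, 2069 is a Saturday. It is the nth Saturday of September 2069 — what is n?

Day 7 falls in week ⌈7/7⌉ of the month.
Days 1–7 hold the 1st Saturday, 8–14 the 2nd, 15–21 the 3rd, 22–28 the 4th, 29–31 the 5th.
7 is in the range for the 1st.

1st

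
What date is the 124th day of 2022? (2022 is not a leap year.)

January has 31 days (124 − 31 = 93 remain).
February has 28 days (93 − 28 = 65 remain).
March has 31 days (65 − 31 = 34 remain).
April has 30 days (34 − 30 = 4 remain).
4 into May → May 4.

May 4, 2022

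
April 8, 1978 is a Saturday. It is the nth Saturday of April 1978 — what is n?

Day 8 falls in week ⌈8/7⌉ of the month.
Days 1–7 hold the 1st Saturday, 8–14 the 2nd, 15–21 the 3rd, 22–28 the 4th, 29–31 the 5th.
8 is in the range for the 2nd.

2nd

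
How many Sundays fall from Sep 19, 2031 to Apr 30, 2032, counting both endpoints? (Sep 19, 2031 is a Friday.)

Sep 19, 2031 is a Friday; the first Sunday on or after it is Sep 21, 2031 (2 days later).
From Sep 21, 2031 to Apr 30, 2032: 9 + 31 + 30 + 31 + 31 + 29 + 31 + 30 = 222 days (rest of Sep, Oct, Nov, Dec, Jan, Feb, Mar, Apr).
222 ÷ 7 = 31 full weeks with remainder 5, so 31 more Sundays after the first → 32.

32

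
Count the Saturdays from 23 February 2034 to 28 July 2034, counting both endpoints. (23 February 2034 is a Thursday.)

22

23 February 2034 is a Thursday; the first Saturday on or after it is 25 February 2034 (2 days later).
From 25 February 2034 to 28 July 2034: 3 + 31 + 30 + 31 + 30 + 28 = 153 days (rest of February, March, April, May, June, July).
153 ÷ 7 = 21 full weeks with remainder 6, so 21 more Saturdays after the first → 22.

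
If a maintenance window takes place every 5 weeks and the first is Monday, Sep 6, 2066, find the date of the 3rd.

Nov 15, 2066

The 3rd occurrence is 2 intervals after the first: 2 × 35 = 70 days after Sep 6, 2066.
Sep has 30 days — 24 days to the end of Sep leaves 46.
Oct has 31 days (15 left).
15 days into Nov → Nov 15, 2066.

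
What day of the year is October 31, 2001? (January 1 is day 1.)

304

Days in months before October: 31 + 28 + 31 + 30 + 31 + 30 + 31 + 31 + 30 = 273.
Plus 31 days into October → day 304.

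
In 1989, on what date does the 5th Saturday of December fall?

December 1989 begins on a Friday, so the first Saturday is December 2 (1 day later).
The 5th Saturday is 4 weeks later: 2 + 28 = 30.

1989-12-30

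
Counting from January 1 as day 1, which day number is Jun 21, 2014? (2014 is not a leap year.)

172

Days in months before Jun: 31 + 28 + 31 + 30 + 31 = 151.
Plus 21 days into Jun → day 172.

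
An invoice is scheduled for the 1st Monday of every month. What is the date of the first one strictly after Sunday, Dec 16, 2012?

Dec 2012 starts on a Saturday, so its 1st Monday is Dec 3, 2012 (2 days in).
That is not after Dec 16, 2012, so look at Jan 2013.
Jan 2013 starts on a Tuesday, so its 1st Monday is Jan 7, 2013 (6 days in).

Jan 7, 2013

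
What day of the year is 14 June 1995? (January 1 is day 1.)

165

Days in months before June: 31 + 28 + 31 + 30 + 31 = 151.
Plus 14 days into June → day 165.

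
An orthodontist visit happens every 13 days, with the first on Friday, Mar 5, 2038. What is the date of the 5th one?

Apr 26, 2038

The 5th occurrence is 4 intervals after the first: 4 × 13 = 52 days after Mar 5, 2038.
Mar has 31 days — 26 days to the end of Mar leaves 26.
26 days into Apr → Apr 26, 2038.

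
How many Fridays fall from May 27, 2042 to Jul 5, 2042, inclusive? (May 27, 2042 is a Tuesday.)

May 27, 2042 is a Tuesday; the first Friday on or after it is May 30, 2042 (3 days later).
From May 30, 2042 to Jul 5, 2042: 1 + 30 + 5 = 36 days (rest of May, Jun, Jul).
36 ÷ 7 = 5 full weeks with remainder 1, so 5 more Fridays after the first → 6.

6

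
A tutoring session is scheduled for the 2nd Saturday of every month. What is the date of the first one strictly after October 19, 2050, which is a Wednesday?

October 2050 starts on a Saturday; its first Saturday is the 1st, so the 2nd Saturday is the 8th — October 8, 2050.
That is not after October 19, 2050, so look at November 2050.
November 2050 starts on a Tuesday; its first Saturday is the 5th, so the 2nd Saturday is the 12th — November 12, 2050.

November 12, 2050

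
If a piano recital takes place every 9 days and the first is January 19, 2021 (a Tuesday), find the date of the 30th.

The 30th occurrence is 29 intervals after the first: 29 × 9 = 261 days after January 19, 2021.
January has 31 days — 12 days to the end of January leaves 249.
February has 28 days (221 left).
March has 31 days (190 left).
April has 30 days (160 left).
May has 31 days (129 left).
June has 30 days (99 left).
July has 31 days (68 left).
August has 31 days (37 left).
September has 30 days (7 left).
7 days into October → October 7, 2021.

October 7, 2021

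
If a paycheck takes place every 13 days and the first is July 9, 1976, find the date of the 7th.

The 7th occurrence is 6 intervals after the first: 6 × 13 = 78 days after July 9, 1976.
July has 31 days — 22 days to the end of July leaves 56.
August has 31 days (25 left).
25 days into September → September 25, 1976.

September 25, 1976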